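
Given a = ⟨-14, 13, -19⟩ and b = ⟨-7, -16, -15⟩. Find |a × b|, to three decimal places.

595.109

i: 13·(-15) - (-19)·(-16) = -195 - 304 = -499
j: (-19)·(-7) - (-14)·(-15) = 133 - 210 = -77
k: (-14)·(-16) - 13·(-7) = 224 - (-91) = 315
a × b = (-499, -77, 315)
|a × b| = √((-499)² + (-77)² + 315²) = √354155 ≈ 595.1092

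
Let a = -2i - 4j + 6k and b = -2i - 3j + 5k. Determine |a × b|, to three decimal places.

i: (-4)·5 - 6·(-3) = -20 - (-18) = -2
j: 6·(-2) - (-2)·5 = -12 - (-10) = -2
k: (-2)·(-3) - (-4)·(-2) = 6 - 8 = -2
a × b = (-2, -2, -2)
|a × b| = √((-2)² + (-2)² + (-2)²) = √12 ≈ 3.4641

3.464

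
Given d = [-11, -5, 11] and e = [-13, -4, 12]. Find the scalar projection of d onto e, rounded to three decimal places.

16.264

d · e = (-11)·(-13) + (-5)·(-4) + 11·12 = 143 + 20 + 132 = 295
|e| = √(169 + 16 + 144) = √329 ≈ 18.1384
comp_e d = 295 / √329 ≈ 16.264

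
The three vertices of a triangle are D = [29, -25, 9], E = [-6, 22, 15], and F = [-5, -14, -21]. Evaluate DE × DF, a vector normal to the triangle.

(-1476, -1254, 1213)

DE = (-35, 47, 6)
DF = (-34, 11, -30)
i: 47·(-30) - 6·11 = -1410 - 66 = -1476
j: 6·(-34) - (-35)·(-30) = -204 - 1050 = -1254
k: (-35)·11 - 47·(-34) = -385 - (-1598) = 1213
DE × DF = (-1476, -1254, 1213)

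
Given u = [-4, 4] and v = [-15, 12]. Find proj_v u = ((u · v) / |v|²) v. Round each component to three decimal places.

u · v = (-4)·(-15) + 4·12 = 60 + 48 = 108
|v|² = 225 + 144 = 369
proj_v u = (108/369) · (-15, 12) ≈ (-4.390, 3.512)

(-4.390, 3.512)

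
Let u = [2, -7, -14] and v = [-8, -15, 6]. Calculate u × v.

i: (-7)·6 - (-14)·(-15) = -42 - 210 = -252
j: (-14)·(-8) - 2·6 = 112 - 12 = 100
k: 2·(-15) - (-7)·(-8) = -30 - 56 = -86
u × v = (-252, 100, -86)

(-252, 100, -86)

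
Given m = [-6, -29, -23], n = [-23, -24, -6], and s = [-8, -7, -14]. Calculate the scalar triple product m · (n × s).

n × s:
i: (-24)·(-14) - (-6)·(-7) = 336 - 42 = 294
j: (-6)·(-8) - (-23)·(-14) = 48 - 322 = -274
k: (-23)·(-7) - (-24)·(-8) = 161 - 192 = -31
n × s = (294, -274, -31)
m · (n × s) = (-6)·294 + (-29)·(-274) + (-23)·(-31) = -1764 + 7946 + 713 = 6895

6895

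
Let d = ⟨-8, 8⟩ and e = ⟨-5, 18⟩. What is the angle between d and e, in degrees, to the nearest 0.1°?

29.5

d · e = (-8)·(-5) + 8·18 = 40 + 144 = 184
|d|² = 64 + 64 = 128,  |d| = √128 ≈ 11.313708
|e|² = 25 + 324 = 349,  |e| = √349 ≈ 18.681542
cos θ = 184 / (11.313708 · 18.681542) ≈ 0.87056
θ = arccos(0.87056) ≈ 29.5°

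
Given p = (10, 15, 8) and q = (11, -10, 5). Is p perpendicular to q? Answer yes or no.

yes

p · q = 10·11 + 15·(-10) + 8·5 = 110 - 150 + 40 = 0
Zero, so the vectors are orthogonal.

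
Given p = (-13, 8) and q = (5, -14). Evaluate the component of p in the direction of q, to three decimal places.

p · q = (-13)·5 + 8·(-14) = -65 - 112 = -177
|q| = √(25 + 196) = √221 ≈ 14.8661
comp_q p = -177 / √221 ≈ -11.906

-11.906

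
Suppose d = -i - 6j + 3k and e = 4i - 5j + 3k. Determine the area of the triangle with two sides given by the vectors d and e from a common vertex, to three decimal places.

16.394

i: (-6)·3 - 3·(-5) = -18 - (-15) = -3
j: 3·4 - (-1)·3 = 12 - (-3) = 15
k: (-1)·(-5) - (-6)·4 = 5 - (-24) = 29
d × e = (-3, 15, 29)
|d × e| = √((-3)² + 15² + 29²) = √1075 ≈ 32.7872
area = ½ · 32.7872 ≈ 16.394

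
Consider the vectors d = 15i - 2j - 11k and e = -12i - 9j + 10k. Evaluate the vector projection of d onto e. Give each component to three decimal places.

d · e = 15·(-12) + (-2)·(-9) + (-11)·10 = -180 + 18 - 110 = -272
|e|² = 144 + 81 + 100 = 325
proj_e d = (-272/325) · (-12, -9, 10) ≈ (10.043, 7.532, -8.369)

(10.043, 7.532, -8.369)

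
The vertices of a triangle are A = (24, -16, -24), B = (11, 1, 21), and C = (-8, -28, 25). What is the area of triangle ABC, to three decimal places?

868.898

AB = (-13, 17, 45),  AC = (-32, -12, 49)
i: 17·49 - 45·(-12) = 833 - (-540) = 1373
j: 45·(-32) - (-13)·49 = -1440 - (-637) = -803
k: (-13)·(-12) - 17·(-32) = 156 - (-544) = 700
AB × AC = (1373, -803, 700)
|AB × AC| = √3019938 ≈ 1737.7969
area = ½ · 1737.7969 ≈ 868.898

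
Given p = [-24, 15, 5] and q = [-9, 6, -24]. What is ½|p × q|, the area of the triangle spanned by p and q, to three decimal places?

366.682

i: 15·(-24) - 5·6 = -360 - 30 = -390
j: 5·(-9) - (-24)·(-24) = -45 - 576 = -621
k: (-24)·6 - 15·(-9) = -144 - (-135) = -9
p × q = (-390, -621, -9)
|p × q| = √((-390)² + (-621)² + (-9)²) = √537822 ≈ 733.3635
area = ½ · 733.3635 ≈ 366.682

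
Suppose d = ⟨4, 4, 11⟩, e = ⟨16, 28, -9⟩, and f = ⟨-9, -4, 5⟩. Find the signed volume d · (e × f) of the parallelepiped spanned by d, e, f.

2488

e × f:
i: 28·5 - (-9)·(-4) = 140 - 36 = 104
j: (-9)·(-9) - 16·5 = 81 - 80 = 1
k: 16·(-4) - 28·(-9) = -64 - (-252) = 188
e × f = (104, 1, 188)
d · (e × f) = 4·104 + 4·1 + 11·188 = 416 + 4 + 2068 = 2488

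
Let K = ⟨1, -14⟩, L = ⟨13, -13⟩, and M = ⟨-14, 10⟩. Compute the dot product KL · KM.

KL = L − K = (12, 1)
KM = M − K = (-15, 24)
KL · KM = 12·(-15) + 1·24 = -180 + 24 = -156

-156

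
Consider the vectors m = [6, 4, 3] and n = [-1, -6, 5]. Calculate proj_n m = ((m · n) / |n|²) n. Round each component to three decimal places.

m · n = 6·(-1) + 4·(-6) + 3·5 = -6 - 24 + 15 = -15
|n|² = 1 + 36 + 25 = 62
proj_n m = (-15/62) · (-1, -6, 5) ≈ (0.242, 1.452, -1.210)

(0.242, 1.452, -1.210)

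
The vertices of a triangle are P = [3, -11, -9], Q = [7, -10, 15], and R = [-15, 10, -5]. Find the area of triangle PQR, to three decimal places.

339.525

PQ = (4, 1, 24),  PR = (-18, 21, 4)
i: 1·4 - 24·21 = 4 - 504 = -500
j: 24·(-18) - 4·4 = -432 - 16 = -448
k: 4·21 - 1·(-18) = 84 - (-18) = 102
PQ × PR = (-500, -448, 102)
|PQ × PR| = √461108 ≈ 679.0493
area = ½ · 679.0493 ≈ 339.525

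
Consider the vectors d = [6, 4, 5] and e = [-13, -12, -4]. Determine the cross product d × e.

(44, -41, -20)

i: 4·(-4) - 5·(-12) = -16 - (-60) = 44
j: 5·(-13) - 6·(-4) = -65 - (-24) = -41
k: 6·(-12) - 4·(-13) = -72 - (-52) = -20
d × e = (44, -41, -20)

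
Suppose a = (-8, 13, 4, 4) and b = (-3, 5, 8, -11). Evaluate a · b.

77

a · b = (-8)·(-3) + 13·5 + 4·8 + 4·(-11) = 24 + 65 + 32 - 44 = 77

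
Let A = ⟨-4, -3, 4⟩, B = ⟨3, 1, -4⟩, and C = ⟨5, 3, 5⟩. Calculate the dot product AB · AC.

79

AB = B − A = (7, 4, -8)
AC = C − A = (9, 6, 1)
AB · AC = 7·9 + 4·6 + (-8)·1 = 63 + 24 - 8 = 79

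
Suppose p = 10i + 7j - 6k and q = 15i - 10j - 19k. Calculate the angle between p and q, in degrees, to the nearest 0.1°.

p · q = 10·15 + 7·(-10) + (-6)·(-19) = 150 - 70 + 114 = 194
|p|² = 100 + 49 + 36 = 185,  |p| = √185 ≈ 13.601471
|q|² = 225 + 100 + 361 = 686,  |q| = √686 ≈ 26.191602
cos θ = 194 / (13.601471 · 26.191602) ≈ 0.54457
θ = arccos(0.54457) ≈ 57.0°

57.0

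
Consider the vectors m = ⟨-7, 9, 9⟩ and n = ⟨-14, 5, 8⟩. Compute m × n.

(27, -70, 91)

i: 9·8 - 9·5 = 72 - 45 = 27
j: 9·(-14) - (-7)·8 = -126 - (-56) = -70
k: (-7)·5 - 9·(-14) = -35 - (-126) = 91
m × n = (27, -70, 91)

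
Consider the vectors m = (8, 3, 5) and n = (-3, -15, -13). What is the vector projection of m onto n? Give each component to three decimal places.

m · n = 8·(-3) + 3·(-15) + 5·(-13) = -24 - 45 - 65 = -134
|n|² = 9 + 225 + 169 = 403
proj_n m = (-134/403) · (-3, -15, -13) ≈ (0.998, 4.988, 4.323)

(0.998, 4.988, 4.323)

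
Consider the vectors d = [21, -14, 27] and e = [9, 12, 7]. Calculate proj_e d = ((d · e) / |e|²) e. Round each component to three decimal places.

d · e = 21·9 + (-14)·12 + 27·7 = 189 - 168 + 189 = 210
|e|² = 81 + 144 + 49 = 274
proj_e d = (210/274) · (9, 12, 7) ≈ (6.898, 9.197, 5.365)

(6.898, 9.197, 5.365)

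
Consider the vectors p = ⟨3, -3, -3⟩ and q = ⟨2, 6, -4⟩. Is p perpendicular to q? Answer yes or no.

yes

p · q = 3·2 + (-3)·6 + (-3)·(-4) = 6 - 18 + 12 = 0
Zero, so the vectors are orthogonal.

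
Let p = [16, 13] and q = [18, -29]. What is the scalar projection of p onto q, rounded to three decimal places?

p · q = 16·18 + 13·(-29) = 288 - 377 = -89
|q| = √(324 + 841) = √1165 ≈ 34.1321
comp_q p = -89 / √1165 ≈ -2.608

-2.608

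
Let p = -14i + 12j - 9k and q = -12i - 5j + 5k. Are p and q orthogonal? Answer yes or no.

p · q = (-14)·(-12) + 12·(-5) + (-9)·5 = 168 - 60 - 45 = 63
Nonzero, so the vectors are not orthogonal.

no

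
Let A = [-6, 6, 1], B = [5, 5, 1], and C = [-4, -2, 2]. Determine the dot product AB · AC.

30

AB = B − A = (11, -1, 0)
AC = C − A = (2, -8, 1)
AB · AC = 11·2 + (-1)·(-8) + 0·1 = 22 + 8 + 0 = 30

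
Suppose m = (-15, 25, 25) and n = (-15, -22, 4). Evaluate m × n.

i: 25·4 - 25·(-22) = 100 - (-550) = 650
j: 25·(-15) - (-15)·4 = -375 - (-60) = -315
k: (-15)·(-22) - 25·(-15) = 330 - (-375) = 705
m × n = (650, -315, 705)

(650, -315, 705)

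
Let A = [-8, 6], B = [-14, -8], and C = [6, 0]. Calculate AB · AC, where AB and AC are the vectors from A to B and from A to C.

0

AB = B − A = (-6, -14)
AC = C − A = (14, -6)
AB · AC = (-6)·14 + (-14)·(-6) = -84 + 84 = 0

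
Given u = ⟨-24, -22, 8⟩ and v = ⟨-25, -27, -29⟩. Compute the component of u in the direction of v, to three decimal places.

20.533

u · v = (-24)·(-25) + (-22)·(-27) + 8·(-29) = 600 + 594 - 232 = 962
|v| = √(625 + 729 + 841) = √2195 ≈ 46.8508
comp_v u = 962 / √2195 ≈ 20.533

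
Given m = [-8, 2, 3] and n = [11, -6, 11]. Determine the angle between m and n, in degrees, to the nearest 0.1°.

m · n = (-8)·11 + 2·(-6) + 3·11 = -88 - 12 + 33 = -67
|m|² = 64 + 4 + 9 = 77,  |m| = √77 ≈ 8.774964
|n|² = 121 + 36 + 121 = 278,  |n| = √278 ≈ 16.673332
cos θ = -67 / (8.774964 · 16.673332) ≈ -0.45794
θ = arccos(-0.45794) ≈ 117.3°

117.3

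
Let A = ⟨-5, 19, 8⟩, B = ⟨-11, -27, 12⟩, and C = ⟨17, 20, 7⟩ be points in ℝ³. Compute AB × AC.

(42, 82, 1006)

AB = (-6, -46, 4)
AC = (22, 1, -1)
i: (-46)·(-1) - 4·1 = 46 - 4 = 42
j: 4·22 - (-6)·(-1) = 88 - 6 = 82
k: (-6)·1 - (-46)·22 = -6 - (-1012) = 1006
AB × AC = (42, 82, 1006)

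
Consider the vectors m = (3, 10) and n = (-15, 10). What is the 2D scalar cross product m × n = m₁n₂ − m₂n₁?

3·10 - 10·(-15) = 30 - (-150) = 180

180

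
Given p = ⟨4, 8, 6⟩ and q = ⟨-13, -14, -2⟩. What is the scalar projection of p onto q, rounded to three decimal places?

p · q = 4·(-13) + 8·(-14) + 6·(-2) = -52 - 112 - 12 = -176
|q| = √(169 + 196 + 4) = √369 ≈ 19.2094
comp_q p = -176 / √369 ≈ -9.162

-9.162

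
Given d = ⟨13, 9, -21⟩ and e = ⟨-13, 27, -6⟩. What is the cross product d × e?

(513, 351, 468)

i: 9·(-6) - (-21)·27 = -54 - (-567) = 513
j: (-21)·(-13) - 13·(-6) = 273 - (-78) = 351
k: 13·27 - 9·(-13) = 351 - (-117) = 468
d × e = (513, 351, 468)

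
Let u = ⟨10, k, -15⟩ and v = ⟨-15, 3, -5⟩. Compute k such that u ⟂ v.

25

u · v = 10·(-15) + k·3 + (-15)·(-5) = -75 + 3k
Set equal to 0: 3k = 75, so k = 25.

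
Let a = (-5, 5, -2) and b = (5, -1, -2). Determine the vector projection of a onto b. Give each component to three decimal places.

(-4.333, 0.867, 1.733)

a · b = (-5)·5 + 5·(-1) + (-2)·(-2) = -25 - 5 + 4 = -26
|b|² = 25 + 1 + 4 = 30
proj_b a = (-26/30) · (5, -1, -2) ≈ (-4.333, 0.867, 1.733)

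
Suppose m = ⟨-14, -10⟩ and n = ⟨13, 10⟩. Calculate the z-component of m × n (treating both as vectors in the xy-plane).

(-14)·10 - (-10)·13 = -140 - (-130) = -10

-10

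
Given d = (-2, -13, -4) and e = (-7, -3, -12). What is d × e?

(144, 4, -85)

i: (-13)·(-12) - (-4)·(-3) = 156 - 12 = 144
j: (-4)·(-7) - (-2)·(-12) = 28 - 24 = 4
k: (-2)·(-3) - (-13)·(-7) = 6 - 91 = -85
d × e = (144, 4, -85)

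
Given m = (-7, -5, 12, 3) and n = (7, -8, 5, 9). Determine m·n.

m · n = (-7)·7 + (-5)·(-8) + 12·5 + 3·9 = -49 + 40 + 60 + 27 = 78

78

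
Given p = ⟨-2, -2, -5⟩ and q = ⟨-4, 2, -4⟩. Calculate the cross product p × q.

i: (-2)·(-4) - (-5)·2 = 8 - (-10) = 18
j: (-5)·(-4) - (-2)·(-4) = 20 - 8 = 12
k: (-2)·2 - (-2)·(-4) = -4 - 8 = -12
p × q = (18, 12, -12)

(18, 12, -12)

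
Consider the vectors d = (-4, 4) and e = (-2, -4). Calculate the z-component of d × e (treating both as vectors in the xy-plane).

(-4)·(-4) - 4·(-2) = 16 - (-8) = 24

24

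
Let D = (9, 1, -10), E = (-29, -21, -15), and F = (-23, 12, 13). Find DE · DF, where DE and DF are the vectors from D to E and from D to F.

859

DE = E − D = (-38, -22, -5)
DF = F − D = (-32, 11, 23)
DE · DF = (-38)·(-32) + (-22)·11 + (-5)·23 = 1216 - 242 - 115 = 859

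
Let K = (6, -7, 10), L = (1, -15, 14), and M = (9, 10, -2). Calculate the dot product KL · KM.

-199

KL = L − K = (-5, -8, 4)
KM = M − K = (3, 17, -12)
KL · KM = (-5)·3 + (-8)·17 + 4·(-12) = -15 - 136 - 48 = -199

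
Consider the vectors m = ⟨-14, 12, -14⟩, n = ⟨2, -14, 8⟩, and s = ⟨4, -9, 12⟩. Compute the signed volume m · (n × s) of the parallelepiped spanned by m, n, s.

908

n × s:
i: (-14)·12 - 8·(-9) = -168 - (-72) = -96
j: 8·4 - 2·12 = 32 - 24 = 8
k: 2·(-9) - (-14)·4 = -18 - (-56) = 38
n × s = (-96, 8, 38)
m · (n × s) = (-14)·(-96) + 12·8 + (-14)·38 = 1344 + 96 - 532 = 908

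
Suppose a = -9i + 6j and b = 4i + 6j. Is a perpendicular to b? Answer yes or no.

yes

a · b = (-9)·4 + 6·6 = -36 + 36 = 0
Zero, so the vectors are orthogonal.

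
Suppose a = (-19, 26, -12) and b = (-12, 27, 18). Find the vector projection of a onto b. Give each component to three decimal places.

a · b = (-19)·(-12) + 26·27 + (-12)·18 = 228 + 702 - 216 = 714
|b|² = 144 + 729 + 324 = 1197
proj_b a = (714/1197) · (-12, 27, 18) ≈ (-7.158, 16.105, 10.737)

(-7.158, 16.105, 10.737)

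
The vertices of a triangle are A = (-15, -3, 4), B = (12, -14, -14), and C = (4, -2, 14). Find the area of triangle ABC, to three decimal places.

AB = (27, -11, -18),  AC = (19, 1, 10)
i: (-11)·10 - (-18)·1 = -110 - (-18) = -92
j: (-18)·19 - 27·10 = -342 - 270 = -612
k: 27·1 - (-11)·19 = 27 - (-209) = 236
AB × AC = (-92, -612, 236)
|AB × AC| = √438704 ≈ 662.3473
area = ½ · 662.3473 ≈ 331.174

331.174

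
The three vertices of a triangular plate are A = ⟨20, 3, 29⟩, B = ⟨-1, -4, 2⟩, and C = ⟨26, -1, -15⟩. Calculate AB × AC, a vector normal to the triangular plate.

AB = (-21, -7, -27)
AC = (6, -4, -44)
i: (-7)·(-44) - (-27)·(-4) = 308 - 108 = 200
j: (-27)·6 - (-21)·(-44) = -162 - 924 = -1086
k: (-21)·(-4) - (-7)·6 = 84 - (-42) = 126
AB × AC = (200, -1086, 126)

(200, -1086, 126)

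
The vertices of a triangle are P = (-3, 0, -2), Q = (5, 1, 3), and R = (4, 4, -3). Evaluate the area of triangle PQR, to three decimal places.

26.995

PQ = (8, 1, 5),  PR = (7, 4, -1)
i: 1·(-1) - 5·4 = -1 - 20 = -21
j: 5·7 - 8·(-1) = 35 - (-8) = 43
k: 8·4 - 1·7 = 32 - 7 = 25
PQ × PR = (-21, 43, 25)
|PQ × PR| = √2915 ≈ 53.9907
area = ½ · 53.9907 ≈ 26.995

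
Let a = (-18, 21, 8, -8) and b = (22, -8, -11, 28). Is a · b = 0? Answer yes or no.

no

a · b = (-18)·22 + 21·(-8) + 8·(-11) + (-8)·28 = -396 - 168 - 88 - 224 = -876
Nonzero, so the vectors are not orthogonal.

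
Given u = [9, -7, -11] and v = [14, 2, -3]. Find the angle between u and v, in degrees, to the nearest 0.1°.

50.7

u · v = 9·14 + (-7)·2 + (-11)·(-3) = 126 - 14 + 33 = 145
|u|² = 81 + 49 + 121 = 251,  |u| = √251 ≈ 15.842980
|v|² = 196 + 4 + 9 = 209,  |v| = √209 ≈ 14.456832
cos θ = 145 / (15.842980 · 14.456832) ≈ 0.63308
θ = arccos(0.63308) ≈ 50.7°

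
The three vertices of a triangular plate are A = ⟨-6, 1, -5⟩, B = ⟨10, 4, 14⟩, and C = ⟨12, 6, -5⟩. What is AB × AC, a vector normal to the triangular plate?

AB = (16, 3, 19)
AC = (18, 5, 0)
i: 3·0 - 19·5 = 0 - 95 = -95
j: 19·18 - 16·0 = 342 - 0 = 342
k: 16·5 - 3·18 = 80 - 54 = 26
AB × AC = (-95, 342, 26)

(-95, 342, 26)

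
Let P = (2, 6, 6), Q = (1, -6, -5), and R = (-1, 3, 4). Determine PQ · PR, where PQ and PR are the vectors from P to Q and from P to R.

PQ = Q − P = (-1, -12, -11)
PR = R − P = (-3, -3, -2)
PQ · PR = (-1)·(-3) + (-12)·(-3) + (-11)·(-2) = 3 + 36 + 22 = 61

61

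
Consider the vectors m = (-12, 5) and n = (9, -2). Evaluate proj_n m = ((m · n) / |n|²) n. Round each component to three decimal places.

m · n = (-12)·9 + 5·(-2) = -108 - 10 = -118
|n|² = 81 + 4 = 85
proj_n m = (-118/85) · (9, -2) ≈ (-12.494, 2.776)

(-12.494, 2.776)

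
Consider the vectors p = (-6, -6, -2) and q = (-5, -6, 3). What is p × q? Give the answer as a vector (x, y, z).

i: (-6)·3 - (-2)·(-6) = -18 - 12 = -30
j: (-2)·(-5) - (-6)·3 = 10 - (-18) = 28
k: (-6)·(-6) - (-6)·(-5) = 36 - 30 = 6
p × q = (-30, 28, 6)

(-30, 28, 6)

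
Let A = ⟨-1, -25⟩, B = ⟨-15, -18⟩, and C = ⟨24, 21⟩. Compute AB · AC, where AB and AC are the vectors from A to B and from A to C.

AB = B − A = (-14, 7)
AC = C − A = (25, 46)
AB · AC = (-14)·25 + 7·46 = -350 + 322 = -28

-28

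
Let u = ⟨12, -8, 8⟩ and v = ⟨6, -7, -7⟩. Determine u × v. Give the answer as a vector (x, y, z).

i: (-8)·(-7) - 8·(-7) = 56 - (-56) = 112
j: 8·6 - 12·(-7) = 48 - (-84) = 132
k: 12·(-7) - (-8)·6 = -84 - (-48) = -36
u × v = (112, 132, -36)

(112, 132, -36)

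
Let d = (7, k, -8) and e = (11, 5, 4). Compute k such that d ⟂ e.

d · e = 7·11 + k·5 + (-8)·4 = 45 + 5k
Set equal to 0: 5k = -45, so k = -9.

-9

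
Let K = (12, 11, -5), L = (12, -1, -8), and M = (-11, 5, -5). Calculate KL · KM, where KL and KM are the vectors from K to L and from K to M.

72

KL = L − K = (0, -12, -3)
KM = M − K = (-23, -6, 0)
KL · KM = 0·(-23) + (-12)·(-6) + (-3)·0 = 0 + 72 + 0 = 72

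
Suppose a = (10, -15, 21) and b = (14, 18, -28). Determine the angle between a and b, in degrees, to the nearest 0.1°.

a · b = 10·14 + (-15)·18 + 21·(-28) = 140 - 270 - 588 = -718
|a|² = 100 + 225 + 441 = 766,  |a| = √766 ≈ 27.676705
|b|² = 196 + 324 + 784 = 1304,  |b| = √1304 ≈ 36.110940
cos θ = -718 / (27.676705 · 36.110940) ≈ -0.71841
θ = arccos(-0.71841) ≈ 135.9°

135.9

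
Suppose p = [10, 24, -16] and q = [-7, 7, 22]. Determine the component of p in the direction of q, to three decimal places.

p · q = 10·(-7) + 24·7 + (-16)·22 = -70 + 168 - 352 = -254
|q| = √(49 + 49 + 484) = √582 ≈ 24.1247
comp_q p = -254 / √582 ≈ -10.529

-10.529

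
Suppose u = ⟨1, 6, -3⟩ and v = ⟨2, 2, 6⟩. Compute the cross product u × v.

(42, -12, -10)

i: 6·6 - (-3)·2 = 36 - (-6) = 42
j: (-3)·2 - 1·6 = -6 - 6 = -12
k: 1·2 - 6·2 = 2 - 12 = -10
u × v = (42, -12, -10)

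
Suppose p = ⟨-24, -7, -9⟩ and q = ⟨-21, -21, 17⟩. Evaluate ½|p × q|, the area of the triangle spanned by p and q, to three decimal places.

380.369

i: (-7)·17 - (-9)·(-21) = -119 - 189 = -308
j: (-9)·(-21) - (-24)·17 = 189 - (-408) = 597
k: (-24)·(-21) - (-7)·(-21) = 504 - 147 = 357
p × q = (-308, 597, 357)
|p × q| = √((-308)² + 597² + 357²) = √578722 ≈ 760.7378
area = ½ · 760.7378 ≈ 380.369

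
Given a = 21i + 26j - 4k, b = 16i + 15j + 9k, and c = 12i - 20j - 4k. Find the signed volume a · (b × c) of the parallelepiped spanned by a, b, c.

b × c:
i: 15·(-4) - 9·(-20) = -60 - (-180) = 120
j: 9·12 - 16·(-4) = 108 - (-64) = 172
k: 16·(-20) - 15·12 = -320 - 180 = -500
b × c = (120, 172, -500)
a · (b × c) = 21·120 + 26·172 + (-4)·(-500) = 2520 + 4472 + 2000 = 8992

8992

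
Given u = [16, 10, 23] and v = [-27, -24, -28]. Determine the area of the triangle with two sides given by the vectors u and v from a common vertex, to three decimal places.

i: 10·(-28) - 23·(-24) = -280 - (-552) = 272
j: 23·(-27) - 16·(-28) = -621 - (-448) = -173
k: 16·(-24) - 10·(-27) = -384 - (-270) = -114
u × v = (272, -173, -114)
|u × v| = √(272² + (-173)² + (-114)²) = √116909 ≈ 341.9196
area = ½ · 341.9196 ≈ 170.960

170.960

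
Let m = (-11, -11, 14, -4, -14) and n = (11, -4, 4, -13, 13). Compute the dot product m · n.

-151

m · n = (-11)·11 + (-11)·(-4) + 14·4 + (-4)·(-13) + (-14)·13 = -121 + 44 + 56 + 52 - 182 = -151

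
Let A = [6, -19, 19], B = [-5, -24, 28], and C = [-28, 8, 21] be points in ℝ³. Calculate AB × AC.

AB = (-11, -5, 9)
AC = (-34, 27, 2)
i: (-5)·2 - 9·27 = -10 - 243 = -253
j: 9·(-34) - (-11)·2 = -306 - (-22) = -284
k: (-11)·27 - (-5)·(-34) = -297 - 170 = -467
AB × AC = (-253, -284, -467)

(-253, -284, -467)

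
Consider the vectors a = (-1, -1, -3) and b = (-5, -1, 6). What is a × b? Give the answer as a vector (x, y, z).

(-9, 21, -4)

i: (-1)·6 - (-3)·(-1) = -6 - 3 = -9
j: (-3)·(-5) - (-1)·6 = 15 - (-6) = 21
k: (-1)·(-1) - (-1)·(-5) = 1 - 5 = -4
a × b = (-9, 21, -4)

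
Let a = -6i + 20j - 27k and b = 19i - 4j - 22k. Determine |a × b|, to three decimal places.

i: 20·(-22) - (-27)·(-4) = -440 - 108 = -548
j: (-27)·19 - (-6)·(-22) = -513 - 132 = -645
k: (-6)·(-4) - 20·19 = 24 - 380 = -356
a × b = (-548, -645, -356)
|a × b| = √((-548)² + (-645)² + (-356)²) = √843065 ≈ 918.1857

918.186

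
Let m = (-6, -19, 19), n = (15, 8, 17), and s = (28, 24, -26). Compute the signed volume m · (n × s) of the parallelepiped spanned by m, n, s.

-10174

n × s:
i: 8·(-26) - 17·24 = -208 - 408 = -616
j: 17·28 - 15·(-26) = 476 - (-390) = 866
k: 15·24 - 8·28 = 360 - 224 = 136
n × s = (-616, 866, 136)
m · (n × s) = (-6)·(-616) + (-19)·866 + 19·136 = 3696 - 16454 + 2584 = -10174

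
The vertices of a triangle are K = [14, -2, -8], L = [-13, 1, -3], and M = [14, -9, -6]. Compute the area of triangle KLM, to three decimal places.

KL = (-27, 3, 5),  KM = (0, -7, 2)
i: 3·2 - 5·(-7) = 6 - (-35) = 41
j: 5·0 - (-27)·2 = 0 - (-54) = 54
k: (-27)·(-7) - 3·0 = 189 - 0 = 189
KL × KM = (41, 54, 189)
|KL × KM| = √40318 ≈ 200.7934
area = ½ · 200.7934 ≈ 100.397

100.397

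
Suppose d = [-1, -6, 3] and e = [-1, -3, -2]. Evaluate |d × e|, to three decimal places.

21.794

i: (-6)·(-2) - 3·(-3) = 12 - (-9) = 21
j: 3·(-1) - (-1)·(-2) = -3 - 2 = -5
k: (-1)·(-3) - (-6)·(-1) = 3 - 6 = -3
d × e = (21, -5, -3)
|d × e| = √(21² + (-5)² + (-3)²) = √475 ≈ 21.7945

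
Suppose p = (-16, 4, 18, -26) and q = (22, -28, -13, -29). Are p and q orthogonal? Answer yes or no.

p · q = (-16)·22 + 4·(-28) + 18·(-13) + (-26)·(-29) = -352 - 112 - 234 + 754 = 56
Nonzero, so the vectors are not orthogonal.

no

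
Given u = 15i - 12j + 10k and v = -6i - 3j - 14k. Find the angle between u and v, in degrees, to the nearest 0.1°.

u · v = 15·(-6) + (-12)·(-3) + 10·(-14) = -90 + 36 - 140 = -194
|u|² = 225 + 144 + 100 = 469,  |u| = √469 ≈ 21.656408
|v|² = 36 + 9 + 196 = 241,  |v| = √241 ≈ 15.524175
cos θ = -194 / (21.656408 · 15.524175) ≈ -0.57704
θ = arccos(-0.57704) ≈ 125.2°

125.2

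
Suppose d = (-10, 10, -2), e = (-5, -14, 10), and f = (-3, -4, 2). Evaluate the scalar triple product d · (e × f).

-276

e × f:
i: (-14)·2 - 10·(-4) = -28 - (-40) = 12
j: 10·(-3) - (-5)·2 = -30 - (-10) = -20
k: (-5)·(-4) - (-14)·(-3) = 20 - 42 = -22
e × f = (12, -20, -22)
d · (e × f) = (-10)·12 + 10·(-20) + (-2)·(-22) = -120 - 200 + 44 = -276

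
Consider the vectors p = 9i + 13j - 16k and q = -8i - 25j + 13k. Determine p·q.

-605

p · q = 9·(-8) + 13·(-25) + (-16)·13 = -72 - 325 - 208 = -605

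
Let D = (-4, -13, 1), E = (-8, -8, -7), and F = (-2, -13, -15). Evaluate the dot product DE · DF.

120

DE = E − D = (-4, 5, -8)
DF = F − D = (2, 0, -16)
DE · DF = (-4)·2 + 5·0 + (-8)·(-16) = -8 + 0 + 128 = 120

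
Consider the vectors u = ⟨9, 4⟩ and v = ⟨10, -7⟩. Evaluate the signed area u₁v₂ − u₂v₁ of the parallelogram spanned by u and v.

-103

9·(-7) - 4·10 = -63 - 40 = -103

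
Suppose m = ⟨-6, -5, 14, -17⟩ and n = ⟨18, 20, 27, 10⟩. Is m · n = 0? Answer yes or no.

m · n = (-6)·18 + (-5)·20 + 14·27 + (-17)·10 = -108 - 100 + 378 - 170 = 0
Zero, so the vectors are orthogonal.

yes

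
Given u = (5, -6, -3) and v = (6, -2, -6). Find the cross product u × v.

(30, 12, 26)

i: (-6)·(-6) - (-3)·(-2) = 36 - 6 = 30
j: (-3)·6 - 5·(-6) = -18 - (-30) = 12
k: 5·(-2) - (-6)·6 = -10 - (-36) = 26
u × v = (30, 12, 26)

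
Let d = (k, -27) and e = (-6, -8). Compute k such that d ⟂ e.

d · e = k·(-6) + (-27)·(-8) = 216 - 6k
Set equal to 0: -6k = -216, so k = 36.

36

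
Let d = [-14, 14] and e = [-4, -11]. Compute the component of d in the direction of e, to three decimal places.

-8.373

d · e = (-14)·(-4) + 14·(-11) = 56 - 154 = -98
|e| = √(16 + 121) = √137 ≈ 11.7047
comp_e d = -98 / √137 ≈ -8.373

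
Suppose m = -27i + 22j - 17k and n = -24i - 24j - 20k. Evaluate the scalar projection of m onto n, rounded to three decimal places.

11.676

m · n = (-27)·(-24) + 22·(-24) + (-17)·(-20) = 648 - 528 + 340 = 460
|n| = √(576 + 576 + 400) = √1552 ≈ 39.3954
comp_n m = 460 / √1552 ≈ 11.676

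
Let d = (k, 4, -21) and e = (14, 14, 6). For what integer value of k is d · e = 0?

d · e = k·14 + 4·14 + (-21)·6 = -70 + 14k
Set equal to 0: 14k = 70, so k = 5.

5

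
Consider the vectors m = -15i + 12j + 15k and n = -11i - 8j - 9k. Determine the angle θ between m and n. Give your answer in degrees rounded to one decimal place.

99.6

m · n = (-15)·(-11) + 12·(-8) + 15·(-9) = 165 - 96 - 135 = -66
|m|² = 225 + 144 + 225 = 594,  |m| = √594 ≈ 24.372115
|n|² = 121 + 64 + 81 = 266,  |n| = √266 ≈ 16.309506
cos θ = -66 / (24.372115 · 16.309506) ≈ -0.16604
θ = arccos(-0.16604) ≈ 99.6°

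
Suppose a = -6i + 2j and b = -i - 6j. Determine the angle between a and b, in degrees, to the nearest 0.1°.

99.0

a · b = (-6)·(-1) + 2·(-6) = 6 - 12 = -6
|a|² = 36 + 4 = 40,  |a| = √40 ≈ 6.324555
|b|² = 1 + 36 = 37,  |b| = √37 ≈ 6.082763
cos θ = -6 / (6.324555 · 6.082763) ≈ -0.15596
θ = arccos(-0.15596) ≈ 99.0°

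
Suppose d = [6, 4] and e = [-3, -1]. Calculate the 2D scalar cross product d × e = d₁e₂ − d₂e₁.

6·(-1) - 4·(-3) = -6 - (-12) = 6

6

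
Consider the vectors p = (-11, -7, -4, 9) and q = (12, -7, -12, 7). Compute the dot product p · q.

28

p · q = (-11)·12 + (-7)·(-7) + (-4)·(-12) + 9·7 = -132 + 49 + 48 + 63 = 28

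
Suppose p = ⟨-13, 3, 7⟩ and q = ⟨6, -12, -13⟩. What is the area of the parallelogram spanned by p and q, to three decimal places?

i: 3·(-13) - 7·(-12) = -39 - (-84) = 45
j: 7·6 - (-13)·(-13) = 42 - 169 = -127
k: (-13)·(-12) - 3·6 = 156 - 18 = 138
p × q = (45, -127, 138)
|p × q| = √(45² + (-127)² + 138²) = √37198 ≈ 192.8678

192.868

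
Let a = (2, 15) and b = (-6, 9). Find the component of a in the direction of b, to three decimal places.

a · b = 2·(-6) + 15·9 = -12 + 135 = 123
|b| = √(36 + 81) = √117 ≈ 10.8167
comp_b a = 123 / √117 ≈ 11.371

11.371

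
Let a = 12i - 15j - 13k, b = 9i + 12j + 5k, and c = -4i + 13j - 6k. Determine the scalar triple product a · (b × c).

b × c:
i: 12·(-6) - 5·13 = -72 - 65 = -137
j: 5·(-4) - 9·(-6) = -20 - (-54) = 34
k: 9·13 - 12·(-4) = 117 - (-48) = 165
b × c = (-137, 34, 165)
a · (b × c) = 12·(-137) + (-15)·34 + (-13)·165 = -1644 - 510 - 2145 = -4299

-4299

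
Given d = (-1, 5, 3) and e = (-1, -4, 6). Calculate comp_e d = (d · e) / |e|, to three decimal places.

-0.137

d · e = (-1)·(-1) + 5·(-4) + 3·6 = 1 - 20 + 18 = -1
|e| = √(1 + 16 + 36) = √53 ≈ 7.2801
comp_e d = -1 / √53 ≈ -0.137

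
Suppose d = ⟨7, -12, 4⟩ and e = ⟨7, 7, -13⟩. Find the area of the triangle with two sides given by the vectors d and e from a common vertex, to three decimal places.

109.811

i: (-12)·(-13) - 4·7 = 156 - 28 = 128
j: 4·7 - 7·(-13) = 28 - (-91) = 119
k: 7·7 - (-12)·7 = 49 - (-84) = 133
d × e = (128, 119, 133)
|d × e| = √(128² + 119² + 133²) = √48234 ≈ 219.6224
area = ½ · 219.6224 ≈ 109.811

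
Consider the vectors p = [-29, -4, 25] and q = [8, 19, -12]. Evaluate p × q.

(-427, -148, -519)

i: (-4)·(-12) - 25·19 = 48 - 475 = -427
j: 25·8 - (-29)·(-12) = 200 - 348 = -148
k: (-29)·19 - (-4)·8 = -551 - (-32) = -519
p × q = (-427, -148, -519)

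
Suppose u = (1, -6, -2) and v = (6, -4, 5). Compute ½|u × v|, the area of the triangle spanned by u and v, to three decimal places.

i: (-6)·5 - (-2)·(-4) = -30 - 8 = -38
j: (-2)·6 - 1·5 = -12 - 5 = -17
k: 1·(-4) - (-6)·6 = -4 - (-36) = 32
u × v = (-38, -17, 32)
|u × v| = √((-38)² + (-17)² + 32²) = √2757 ≈ 52.5071
area = ½ · 52.5071 ≈ 26.254

26.254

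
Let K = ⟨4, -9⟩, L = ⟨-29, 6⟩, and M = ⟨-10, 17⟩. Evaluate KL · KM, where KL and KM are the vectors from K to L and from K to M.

852

KL = L − K = (-33, 15)
KM = M − K = (-14, 26)
KL · KM = (-33)·(-14) + 15·26 = 462 + 390 = 852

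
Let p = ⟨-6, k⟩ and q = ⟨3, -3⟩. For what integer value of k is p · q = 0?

p · q = (-6)·3 + k·(-3) = -18 - 3k
Set equal to 0: -3k = 18, so k = -6.

-6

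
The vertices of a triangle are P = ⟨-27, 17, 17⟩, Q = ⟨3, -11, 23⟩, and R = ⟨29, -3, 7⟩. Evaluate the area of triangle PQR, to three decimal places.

PQ = (30, -28, 6),  PR = (56, -20, -10)
i: (-28)·(-10) - 6·(-20) = 280 - (-120) = 400
j: 6·56 - 30·(-10) = 336 - (-300) = 636
k: 30·(-20) - (-28)·56 = -600 - (-1568) = 968
PQ × PR = (400, 636, 968)
|PQ × PR| = √1501520 ≈ 1225.3653
area = ½ · 1225.3653 ≈ 612.683

612.683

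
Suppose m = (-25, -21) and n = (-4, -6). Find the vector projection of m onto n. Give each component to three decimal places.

(-17.385, -26.077)

m · n = (-25)·(-4) + (-21)·(-6) = 100 + 126 = 226
|n|² = 16 + 36 = 52
proj_n m = (226/52) · (-4, -6) ≈ (-17.385, -26.077)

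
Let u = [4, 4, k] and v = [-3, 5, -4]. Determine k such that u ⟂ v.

u · v = 4·(-3) + 4·5 + k·(-4) = 8 - 4k
Set equal to 0: -4k = -8, so k = 2.

2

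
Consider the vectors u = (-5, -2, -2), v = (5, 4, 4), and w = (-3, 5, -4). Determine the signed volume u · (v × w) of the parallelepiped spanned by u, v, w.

v × w:
i: 4·(-4) - 4·5 = -16 - 20 = -36
j: 4·(-3) - 5·(-4) = -12 - (-20) = 8
k: 5·5 - 4·(-3) = 25 - (-12) = 37
v × w = (-36, 8, 37)
u · (v × w) = (-5)·(-36) + (-2)·8 + (-2)·37 = 180 - 16 - 74 = 90

90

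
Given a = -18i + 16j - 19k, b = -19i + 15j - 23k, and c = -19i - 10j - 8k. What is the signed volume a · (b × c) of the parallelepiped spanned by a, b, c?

b × c:
i: 15·(-8) - (-23)·(-10) = -120 - 230 = -350
j: (-23)·(-19) - (-19)·(-8) = 437 - 152 = 285
k: (-19)·(-10) - 15·(-19) = 190 - (-285) = 475
b × c = (-350, 285, 475)
a · (b × c) = (-18)·(-350) + 16·285 + (-19)·475 = 6300 + 4560 - 9025 = 1835

1835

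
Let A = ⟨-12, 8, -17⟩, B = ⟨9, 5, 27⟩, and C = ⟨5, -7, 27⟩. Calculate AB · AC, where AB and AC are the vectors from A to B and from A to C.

AB = B − A = (21, -3, 44)
AC = C − A = (17, -15, 44)
AB · AC = 21·17 + (-3)·(-15) + 44·44 = 357 + 45 + 1936 = 2338

2338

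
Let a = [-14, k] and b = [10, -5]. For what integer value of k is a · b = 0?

a · b = (-14)·10 + k·(-5) = -140 - 5k
Set equal to 0: -5k = 140, so k = -28.

-28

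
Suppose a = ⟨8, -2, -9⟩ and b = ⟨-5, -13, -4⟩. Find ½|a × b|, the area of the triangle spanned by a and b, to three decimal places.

87.758

i: (-2)·(-4) - (-9)·(-13) = 8 - 117 = -109
j: (-9)·(-5) - 8·(-4) = 45 - (-32) = 77
k: 8·(-13) - (-2)·(-5) = -104 - 10 = -114
a × b = (-109, 77, -114)
|a × b| = √((-109)² + 77² + (-114)²) = √30806 ≈ 175.5164
area = ½ · 175.5164 ≈ 87.758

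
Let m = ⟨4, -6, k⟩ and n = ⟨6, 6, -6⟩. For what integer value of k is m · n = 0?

-2

m · n = 4·6 + (-6)·6 + k·(-6) = -12 - 6k
Set equal to 0: -6k = 12, so k = -2.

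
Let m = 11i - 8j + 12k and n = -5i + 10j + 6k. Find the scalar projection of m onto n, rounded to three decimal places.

-4.965

m · n = 11·(-5) + (-8)·10 + 12·6 = -55 - 80 + 72 = -63
|n| = √(25 + 100 + 36) = √161 ≈ 12.6886
comp_n m = -63 / √161 ≈ -4.965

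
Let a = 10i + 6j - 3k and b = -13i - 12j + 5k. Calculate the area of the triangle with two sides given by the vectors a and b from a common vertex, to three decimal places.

i: 6·5 - (-3)·(-12) = 30 - 36 = -6
j: (-3)·(-13) - 10·5 = 39 - 50 = -11
k: 10·(-12) - 6·(-13) = -120 - (-78) = -42
a × b = (-6, -11, -42)
|a × b| = √((-6)² + (-11)² + (-42)²) = √1921 ≈ 43.8292
area = ½ · 43.8292 ≈ 21.915

21.915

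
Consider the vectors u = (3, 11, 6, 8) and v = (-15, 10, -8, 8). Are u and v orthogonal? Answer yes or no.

no

u · v = 3·(-15) + 11·10 + 6·(-8) + 8·8 = -45 + 110 - 48 + 64 = 81
Nonzero, so the vectors are not orthogonal.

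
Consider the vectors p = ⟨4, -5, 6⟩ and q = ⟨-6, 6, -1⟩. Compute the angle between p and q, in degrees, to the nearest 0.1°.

143.2

p · q = 4·(-6) + (-5)·6 + 6·(-1) = -24 - 30 - 6 = -60
|p|² = 16 + 25 + 36 = 77,  |p| = √77 ≈ 8.774964
|q|² = 36 + 36 + 1 = 73,  |q| = √73 ≈ 8.544004
cos θ = -60 / (8.774964 · 8.544004) ≈ -0.80028
θ = arccos(-0.80028) ≈ 143.2°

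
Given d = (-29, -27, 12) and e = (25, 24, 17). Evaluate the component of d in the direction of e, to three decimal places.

d · e = (-29)·25 + (-27)·24 + 12·17 = -725 - 648 + 204 = -1169
|e| = √(625 + 576 + 289) = √1490 ≈ 38.6005
comp_e d = -1169 / √1490 ≈ -30.285

-30.285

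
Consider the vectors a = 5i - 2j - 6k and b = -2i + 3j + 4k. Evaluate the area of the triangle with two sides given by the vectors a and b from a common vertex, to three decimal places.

i: (-2)·4 - (-6)·3 = -8 - (-18) = 10
j: (-6)·(-2) - 5·4 = 12 - 20 = -8
k: 5·3 - (-2)·(-2) = 15 - 4 = 11
a × b = (10, -8, 11)
|a × b| = √(10² + (-8)² + 11²) = √285 ≈ 16.8819
area = ½ · 16.8819 ≈ 8.441

8.441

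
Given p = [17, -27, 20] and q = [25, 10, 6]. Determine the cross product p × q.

(-362, 398, 845)

i: (-27)·6 - 20·10 = -162 - 200 = -362
j: 20·25 - 17·6 = 500 - 102 = 398
k: 17·10 - (-27)·25 = 170 - (-675) = 845
p × q = (-362, 398, 845)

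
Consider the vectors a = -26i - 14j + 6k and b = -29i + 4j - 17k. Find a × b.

(214, -616, -510)

i: (-14)·(-17) - 6·4 = 238 - 24 = 214
j: 6·(-29) - (-26)·(-17) = -174 - 442 = -616
k: (-26)·4 - (-14)·(-29) = -104 - 406 = -510
a × b = (214, -616, -510)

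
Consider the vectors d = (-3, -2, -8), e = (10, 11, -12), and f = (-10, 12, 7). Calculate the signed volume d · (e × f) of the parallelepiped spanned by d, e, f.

e × f:
i: 11·7 - (-12)·12 = 77 - (-144) = 221
j: (-12)·(-10) - 10·7 = 120 - 70 = 50
k: 10·12 - 11·(-10) = 120 - (-110) = 230
e × f = (221, 50, 230)
d · (e × f) = (-3)·221 + (-2)·50 + (-8)·230 = -663 - 100 - 1840 = -2603

-2603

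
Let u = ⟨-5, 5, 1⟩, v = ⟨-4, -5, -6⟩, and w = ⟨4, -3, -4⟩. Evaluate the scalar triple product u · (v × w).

v × w:
i: (-5)·(-4) - (-6)·(-3) = 20 - 18 = 2
j: (-6)·4 - (-4)·(-4) = -24 - 16 = -40
k: (-4)·(-3) - (-5)·4 = 12 - (-20) = 32
v × w = (2, -40, 32)
u · (v × w) = (-5)·2 + 5·(-40) + 1·32 = -10 - 200 + 32 = -178

-178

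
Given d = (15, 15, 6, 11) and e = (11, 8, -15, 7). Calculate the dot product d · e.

272

d · e = 15·11 + 15·8 + 6·(-15) + 11·7 = 165 + 120 - 90 + 77 = 272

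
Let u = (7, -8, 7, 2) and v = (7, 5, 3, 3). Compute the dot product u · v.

36

u · v = 7·7 + (-8)·5 + 7·3 + 2·3 = 49 - 40 + 21 + 6 = 36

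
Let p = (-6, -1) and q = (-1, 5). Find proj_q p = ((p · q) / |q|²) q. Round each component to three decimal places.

(-0.038, 0.192)

p · q = (-6)·(-1) + (-1)·5 = 6 - 5 = 1
|q|² = 1 + 25 = 26
proj_q p = (1/26) · (-1, 5) ≈ (-0.038, 0.192)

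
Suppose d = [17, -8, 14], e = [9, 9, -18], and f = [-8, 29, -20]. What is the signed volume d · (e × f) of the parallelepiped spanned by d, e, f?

e × f:
i: 9·(-20) - (-18)·29 = -180 - (-522) = 342
j: (-18)·(-8) - 9·(-20) = 144 - (-180) = 324
k: 9·29 - 9·(-8) = 261 - (-72) = 333
e × f = (342, 324, 333)
d · (e × f) = 17·342 + (-8)·324 + 14·333 = 5814 - 2592 + 4662 = 7884

7884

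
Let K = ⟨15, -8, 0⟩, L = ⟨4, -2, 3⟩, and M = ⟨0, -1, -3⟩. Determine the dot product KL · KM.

KL = L − K = (-11, 6, 3)
KM = M − K = (-15, 7, -3)
KL · KM = (-11)·(-15) + 6·7 + 3·(-3) = 165 + 42 - 9 = 198

198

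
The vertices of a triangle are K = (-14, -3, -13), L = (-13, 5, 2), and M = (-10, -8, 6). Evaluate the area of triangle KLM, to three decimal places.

KL = (1, 8, 15),  KM = (4, -5, 19)
i: 8·19 - 15·(-5) = 152 - (-75) = 227
j: 15·4 - 1·19 = 60 - 19 = 41
k: 1·(-5) - 8·4 = -5 - 32 = -37
KL × KM = (227, 41, -37)
|KL × KM| = √54579 ≈ 233.6215
area = ½ · 233.6215 ≈ 116.811

116.811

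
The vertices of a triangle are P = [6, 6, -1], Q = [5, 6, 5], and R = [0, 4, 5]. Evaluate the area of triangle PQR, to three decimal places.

PQ = (-1, 0, 6),  PR = (-6, -2, 6)
i: 0·6 - 6·(-2) = 0 - (-12) = 12
j: 6·(-6) - (-1)·6 = -36 - (-6) = -30
k: (-1)·(-2) - 0·(-6) = 2 - 0 = 2
PQ × PR = (12, -30, 2)
|PQ × PR| = √1048 ≈ 32.3728
area = ½ · 32.3728 ≈ 16.186

16.186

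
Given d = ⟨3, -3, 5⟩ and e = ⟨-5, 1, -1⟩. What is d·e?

-23

d · e = 3·(-5) + (-3)·1 + 5·(-1) = -15 - 3 - 5 = -23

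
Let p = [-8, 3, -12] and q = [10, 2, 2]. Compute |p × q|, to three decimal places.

117.610

i: 3·2 - (-12)·2 = 6 - (-24) = 30
j: (-12)·10 - (-8)·2 = -120 - (-16) = -104
k: (-8)·2 - 3·10 = -16 - 30 = -46
p × q = (30, -104, -46)
|p × q| = √(30² + (-104)² + (-46)²) = √13832 ≈ 117.6095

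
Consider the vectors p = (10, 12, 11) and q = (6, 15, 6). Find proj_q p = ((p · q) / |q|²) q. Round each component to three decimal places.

(6.182, 15.455, 6.182)

p · q = 10·6 + 12·15 + 11·6 = 60 + 180 + 66 = 306
|q|² = 36 + 225 + 36 = 297
proj_q p = (306/297) · (6, 15, 6) ≈ (6.182, 15.455, 6.182)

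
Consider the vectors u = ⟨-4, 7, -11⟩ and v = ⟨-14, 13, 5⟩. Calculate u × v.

i: 7·5 - (-11)·13 = 35 - (-143) = 178
j: (-11)·(-14) - (-4)·5 = 154 - (-20) = 174
k: (-4)·13 - 7·(-14) = -52 - (-98) = 46
u × v = (178, 174, 46)

(178, 174, 46)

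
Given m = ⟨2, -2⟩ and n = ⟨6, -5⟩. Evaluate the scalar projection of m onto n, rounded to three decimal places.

2.817

m · n = 2·6 + (-2)·(-5) = 12 + 10 = 22
|n| = √(36 + 25) = √61 ≈ 7.8102
comp_n m = 22 / √61 ≈ 2.817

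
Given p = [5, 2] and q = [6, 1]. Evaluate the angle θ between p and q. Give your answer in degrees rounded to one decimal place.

p · q = 5·6 + 2·1 = 30 + 2 = 32
|p|² = 25 + 4 = 29,  |p| = √29 ≈ 5.385165
|q|² = 36 + 1 = 37,  |q| = √37 ≈ 6.082763
cos θ = 32 / (5.385165 · 6.082763) ≈ 0.97690
θ = arccos(0.97690) ≈ 12.3°

12.3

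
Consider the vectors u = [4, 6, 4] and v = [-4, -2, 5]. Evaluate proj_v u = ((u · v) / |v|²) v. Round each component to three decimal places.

(0.711, 0.356, -0.889)

u · v = 4·(-4) + 6·(-2) + 4·5 = -16 - 12 + 20 = -8
|v|² = 16 + 4 + 25 = 45
proj_v u = (-8/45) · (-4, -2, 5) ≈ (0.711, 0.356, -0.889)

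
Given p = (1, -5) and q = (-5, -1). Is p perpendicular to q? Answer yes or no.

p · q = 1·(-5) + (-5)·(-1) = -5 + 5 = 0
Zero, so the vectors are orthogonal.

yes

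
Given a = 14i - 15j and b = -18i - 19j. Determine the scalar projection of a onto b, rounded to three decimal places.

1.261

a · b = 14·(-18) + (-15)·(-19) = -252 + 285 = 33
|b| = √(324 + 361) = √685 ≈ 26.1725
comp_b a = 33 / √685 ≈ 1.261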